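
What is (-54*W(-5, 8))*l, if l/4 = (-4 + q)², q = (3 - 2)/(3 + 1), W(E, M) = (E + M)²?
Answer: -54675/2 ≈ -27338.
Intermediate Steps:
q = ¼ (q = 1/4 = 1*(¼) = ¼ ≈ 0.25000)
l = 225/4 (l = 4*(-4 + ¼)² = 4*(-15/4)² = 4*(225/16) = 225/4 ≈ 56.250)
(-54*W(-5, 8))*l = -54*(-5 + 8)²*(225/4) = -54*3²*(225/4) = -54*9*(225/4) = -486*225/4 = -54675/2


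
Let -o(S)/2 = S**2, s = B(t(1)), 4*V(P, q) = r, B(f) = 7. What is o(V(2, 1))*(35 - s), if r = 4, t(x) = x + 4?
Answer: -56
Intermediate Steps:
t(x) = 4 + x
V(P, q) = 1 (V(P, q) = (1/4)*4 = 1)
s = 7
o(S) = -2*S**2
o(V(2, 1))*(35 - s) = (-2*1**2)*(35 - 1*7) = (-2*1)*(35 - 7) = -2*28 = -56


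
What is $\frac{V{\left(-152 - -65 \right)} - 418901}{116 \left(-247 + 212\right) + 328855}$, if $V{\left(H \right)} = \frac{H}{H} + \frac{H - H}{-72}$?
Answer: $- \frac{1420}{1101} \approx -1.2897$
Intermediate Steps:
$V{\left(H \right)} = 1$ ($V{\left(H \right)} = 1 + 0 \left(- \frac{1}{72}\right) = 1 + 0 = 1$)
$\frac{V{\left(-152 - -65 \right)} - 418901}{116 \left(-247 + 212\right) + 328855} = \frac{1 - 418901}{116 \left(-247 + 212\right) + 328855} = - \frac{418900}{116 \left(-35\right) + 328855} = - \frac{418900}{-4060 + 328855} = - \frac{418900}{324795} = \left(-418900\right) \frac{1}{324795} = - \frac{1420}{1101}$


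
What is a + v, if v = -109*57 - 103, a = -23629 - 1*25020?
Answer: -54965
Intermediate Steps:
a = -48649 (a = -23629 - 25020 = -48649)
v = -6316 (v = -6213 - 103 = -6316)
a + v = -48649 - 6316 = -54965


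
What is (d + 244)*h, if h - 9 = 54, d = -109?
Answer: 8505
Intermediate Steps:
h = 63 (h = 9 + 54 = 63)
(d + 244)*h = (-109 + 244)*63 = 135*63 = 8505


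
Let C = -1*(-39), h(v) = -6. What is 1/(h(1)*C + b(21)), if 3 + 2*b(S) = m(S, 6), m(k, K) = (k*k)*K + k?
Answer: 1/1098 ≈ 0.00091075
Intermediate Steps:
m(k, K) = k + K*k**2 (m(k, K) = k**2*K + k = K*k**2 + k = k + K*k**2)
b(S) = -3/2 + S*(1 + 6*S)/2 (b(S) = -3/2 + (S*(1 + 6*S))/2 = -3/2 + S*(1 + 6*S)/2)
C = 39
1/(h(1)*C + b(21)) = 1/(-6*39 + (-3/2 + (1/2)*21*(1 + 6*21))) = 1/(-234 + (-3/2 + (1/2)*21*(1 + 126))) = 1/(-234 + (-3/2 + (1/2)*21*127)) = 1/(-234 + (-3/2 + 2667/2)) = 1/(-234 + 1332) = 1/1098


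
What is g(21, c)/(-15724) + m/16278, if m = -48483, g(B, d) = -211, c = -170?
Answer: -126485339/42659212 ≈ -2.9650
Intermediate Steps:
g(21, c)/(-15724) + m/16278 = -211/(-15724) - 48483/16278 = -211*(-1/15724) - 48483*1/16278 = 211/15724 - 16161/5426 = -126485339/42659212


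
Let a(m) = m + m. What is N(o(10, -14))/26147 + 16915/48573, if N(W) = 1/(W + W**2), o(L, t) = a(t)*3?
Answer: 20976543139/60236098956 ≈ 0.34824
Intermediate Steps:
a(m) = 2*m
o(L, t) = 6*t (o(L, t) = (2*t)*3 = 6*t)
N(o(10, -14))/26147 + 16915/48573 = (1/(((6*(-14)))*(1 + 6*(-14))))/26147 + 16915/48573 = (1/((-84)*(1 - 84)))*(1/26147) + 16915*(1/48573) = -1/84/(-83)*(1/26147) + 16915/48573 = -1/84*(-1/83)*(1/26147) + 16915/48573 = (1/6972)*(1/26147) + 16915/48573 = 1/182296884 + 16915/48573 = 20976543139/60236098956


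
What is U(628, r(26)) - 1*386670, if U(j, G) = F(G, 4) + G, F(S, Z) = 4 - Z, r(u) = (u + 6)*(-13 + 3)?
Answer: -386990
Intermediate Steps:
r(u) = -60 - 10*u (r(u) = (6 + u)*(-10) = -60 - 10*u)
U(j, G) = G (U(j, G) = (4 - 1*4) + G = (4 - 4) + G = 0 + G = G)
U(628, r(26)) - 1*386670 = (-60 - 10*26) - 1*386670 = (-60 - 260) - 386670 = -320 - 386670 = -386990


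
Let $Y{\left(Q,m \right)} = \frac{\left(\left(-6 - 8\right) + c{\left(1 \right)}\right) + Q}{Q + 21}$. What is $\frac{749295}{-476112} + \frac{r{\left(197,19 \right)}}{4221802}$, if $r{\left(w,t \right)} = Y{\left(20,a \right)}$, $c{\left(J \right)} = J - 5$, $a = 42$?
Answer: $- \frac{1662799735397}{1056565055728} \approx -1.5738$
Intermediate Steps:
$c{\left(J \right)} = -5 + J$ ($c{\left(J \right)} = J - 5 = -5 + J$)
$Y{\left(Q,m \right)} = \frac{-18 + Q}{21 + Q}$ ($Y{\left(Q,m \right)} = \frac{\left(\left(-6 - 8\right) + \left(-5 + 1\right)\right) + Q}{Q + 21} = \frac{\left(-14 - 4\right) + Q}{21 + Q} = \frac{-18 + Q}{21 + Q}$)
$r{\left(w,t \right)} = \frac{2}{41}$ ($r{\left(w,t \right)} = \frac{-18 + 20}{21 + 20} = \frac{1}{41} \cdot 2 = \frac{2}{41}$)
$\frac{749295}{-476112} + \frac{r{\left(197,19 \right)}}{4221802} = \frac{749295}{-476112} + \frac{2}{41 \cdot 4221802} = 749295 \left(- \frac{1}{476112}\right) + \frac{2}{41} \cdot \frac{1}{4221802} = - \frac{249765}{158704} + \frac{1}{86546941} = - \frac{1662799735397}{1056565055728}$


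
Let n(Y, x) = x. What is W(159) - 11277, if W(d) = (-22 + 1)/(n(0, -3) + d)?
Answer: -586411/52 ≈ -11277.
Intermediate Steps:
W(d) = -21/(-3 + d) (W(d) = (-22 + 1)/(-3 + d) = -21/(-3 + d))
W(159) - 11277 = -21/(-3 + 159) - 11277 = -21/156 - 11277 = -21*1/156 - 11277 = -7/52 - 11277 = -586411/52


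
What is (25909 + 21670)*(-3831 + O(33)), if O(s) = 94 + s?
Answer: -176232616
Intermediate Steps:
(25909 + 21670)*(-3831 + O(33)) = (25909 + 21670)*(-3831 + (94 + 33)) = 47579*(-3831 + 127) = 47579*(-3704) = -176232616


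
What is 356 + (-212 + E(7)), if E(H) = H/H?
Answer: 145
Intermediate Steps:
E(H) = 1
356 + (-212 + E(7)) = 356 + (-212 + 1) = 356 - 211 = 145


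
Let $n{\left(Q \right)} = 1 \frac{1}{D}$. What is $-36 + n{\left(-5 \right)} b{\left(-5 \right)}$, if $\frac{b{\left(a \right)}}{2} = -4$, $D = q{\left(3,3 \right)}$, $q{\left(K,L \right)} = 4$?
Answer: $-38$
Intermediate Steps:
$D = 4$
$b{\left(a \right)} = -8$ ($b{\left(a \right)} = 2 \left(-4\right) = -8$)
$n{\left(Q \right)} = \frac{1}{4}$ ($n{\left(Q \right)} = 1 \cdot \frac{1}{4} = \frac{1}{4}$)
$-36 + n{\left(-5 \right)} b{\left(-5 \right)} = -36 + \frac{1}{4} \left(-8\right) = -36 - 2 = -38$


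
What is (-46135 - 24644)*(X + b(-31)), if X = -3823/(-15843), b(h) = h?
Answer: 11497104830/5281 ≈ 2.1771e+6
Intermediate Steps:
X = 3823/15843 (X = -3823*(-1/15843) = 3823/15843 ≈ 0.24131)
(-46135 - 24644)*(X + b(-31)) = (-46135 - 24644)*(3823/15843 - 31) = -70779*(-487310/15843) = 11497104830/5281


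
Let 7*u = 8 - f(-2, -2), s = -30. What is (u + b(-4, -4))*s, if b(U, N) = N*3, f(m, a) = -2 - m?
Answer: 2280/7 ≈ 325.71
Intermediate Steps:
b(U, N) = 3*N
u = 8/7 (u = (8 - (-2 - 1*(-2)))/7 = (8 - (-2 + 2))/7 = (8 - 1*0)/7 = (8 + 0)/7 = (1/7)*8 = 8/7 ≈ 1.1429)
(u + b(-4, -4))*s = (8/7 + 3*(-4))*(-30) = (8/7 - 12)*(-30) = -76/7*(-30) = 2280/7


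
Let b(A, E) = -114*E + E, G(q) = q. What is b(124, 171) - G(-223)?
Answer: -19100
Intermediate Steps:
b(A, E) = -113*E
b(124, 171) - G(-223) = -113*171 - 1*(-223) = -19323 + 223 = -19100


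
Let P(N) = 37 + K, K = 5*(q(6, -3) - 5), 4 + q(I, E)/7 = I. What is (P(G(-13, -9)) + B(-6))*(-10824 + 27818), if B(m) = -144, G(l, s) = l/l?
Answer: -1053628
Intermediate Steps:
G(l, s) = 1
q(I, E) = -28 + 7*I
K = 45 (K = 5*((-28 + 7*6) - 5) = 5*((-28 + 42) - 5) = 5*(14 - 5) = 5*9 = 45)
P(N) = 82 (P(N) = 37 + 45 = 82)
(P(G(-13, -9)) + B(-6))*(-10824 + 27818) = (82 - 144)*(-10824 + 27818) = -62*16994 = -1053628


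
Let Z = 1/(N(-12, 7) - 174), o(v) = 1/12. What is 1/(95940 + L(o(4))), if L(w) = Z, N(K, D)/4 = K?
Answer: 222/21298679 ≈ 1.0423e-5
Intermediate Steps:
o(v) = 1/12
N(K, D) = 4*K
Z = -1/222 (Z = 1/(4*(-12) - 174) = 1/(-48 - 174) = 1/(-222) = -1/222 ≈ -0.0045045)
L(w) = -1/222
1/(95940 + L(o(4))) = 1/(95940 - 1/222) = 1/(21298679/222) = 222/21298679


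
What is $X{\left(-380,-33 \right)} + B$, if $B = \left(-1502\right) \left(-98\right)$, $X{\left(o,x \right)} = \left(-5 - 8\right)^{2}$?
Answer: $147365$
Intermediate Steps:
$X{\left(o,x \right)} = 169$ ($X{\left(o,x \right)} = \left(-13\right)^{2} = 169$)
$B = 147196$
$X{\left(-380,-33 \right)} + B = 169 + 147196 = 147365$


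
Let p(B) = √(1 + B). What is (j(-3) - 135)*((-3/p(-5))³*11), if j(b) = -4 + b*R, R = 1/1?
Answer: 21087*I/4 ≈ 5271.8*I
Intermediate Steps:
R = 1
j(b) = -4 + b (j(b) = -4 + b*1 = -4 + b)
(j(-3) - 135)*((-3/p(-5))³*11) = ((-4 - 3) - 135)*((-3/√(1 - 5))³*11) = (-7 - 135)*((-3*(-I/2))³*11) = -142*(-3*(-I/2))³*11 = -142*(-(-3)*I/2)³*11 = -142*(3*I/2)³*11 = -142*(-27*I/8)*11 = -(-21087)*I/4 = 21087*I/4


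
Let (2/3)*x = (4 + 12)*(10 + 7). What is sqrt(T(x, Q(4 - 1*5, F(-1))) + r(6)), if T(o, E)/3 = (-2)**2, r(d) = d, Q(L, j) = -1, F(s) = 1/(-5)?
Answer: 3*sqrt(2) ≈ 4.2426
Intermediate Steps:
F(s) = -1/5
x = 408 (x = 3*((4 + 12)*(10 + 7))/2 = 3*(16*17)/2 = (3/2)*272 = 408)
T(o, E) = 12 (T(o, E) = 3*(-2)**2 = 3*4 = 12)
sqrt(T(x, Q(4 - 1*5, F(-1))) + r(6)) = sqrt(12 + 6) = sqrt(18) = 3*sqrt(2)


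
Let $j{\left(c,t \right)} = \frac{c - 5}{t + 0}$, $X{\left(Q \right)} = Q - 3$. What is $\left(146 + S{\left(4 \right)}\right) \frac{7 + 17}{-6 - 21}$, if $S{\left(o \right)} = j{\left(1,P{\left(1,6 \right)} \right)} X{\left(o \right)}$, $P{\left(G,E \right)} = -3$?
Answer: $- \frac{3536}{27} \approx -130.96$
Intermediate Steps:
$X{\left(Q \right)} = -3 + Q$
$j{\left(c,t \right)} = \frac{-5 + c}{t}$
$S{\left(o \right)} = -4 + \frac{4 o}{3}$ ($S{\left(o \right)} = \frac{-5 + 1}{-3} \left(-3 + o\right) = \left(- \frac{1}{3}\right) \left(-4\right) \left(-3 + o\right) = \frac{4 \left(-3 + o\right)}{3} = -4 + \frac{4 o}{3}$)
$\left(146 + S{\left(4 \right)}\right) \frac{7 + 17}{-6 - 21} = \left(146 + \left(-4 + \frac{4}{3} \cdot 4\right)\right) \frac{7 + 17}{-6 - 21} = \left(146 + \left(-4 + \frac{16}{3}\right)\right) \frac{24}{-27} = \left(146 + \frac{4}{3}\right) 24 \left(- \frac{1}{27}\right) = \frac{442}{3} \left(- \frac{8}{9}\right) = - \frac{3536}{27}$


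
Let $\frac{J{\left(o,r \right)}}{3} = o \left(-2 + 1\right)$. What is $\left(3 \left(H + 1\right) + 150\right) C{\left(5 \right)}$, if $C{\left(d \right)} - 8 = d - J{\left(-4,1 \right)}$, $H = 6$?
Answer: $171$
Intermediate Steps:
$J{\left(o,r \right)} = - 3 o$ ($J{\left(o,r \right)} = 3 o \left(-2 + 1\right) = 3 o \left(-1\right) = 3 \left(- o\right) = - 3 o$)
$C{\left(d \right)} = -4 + d$ ($C{\left(d \right)} = 8 + \left(d - \left(-3\right) \left(-4\right)\right) = 8 + \left(d - 12\right) = 8 + \left(-12 + d\right) = -4 + d$)
$\left(3 \left(H + 1\right) + 150\right) C{\left(5 \right)} = \left(3 \left(6 + 1\right) + 150\right) \left(-4 + 5\right) = \left(3 \cdot 7 + 150\right) 1 = \left(21 + 150\right) 1 = 171 \cdot 1 = 171$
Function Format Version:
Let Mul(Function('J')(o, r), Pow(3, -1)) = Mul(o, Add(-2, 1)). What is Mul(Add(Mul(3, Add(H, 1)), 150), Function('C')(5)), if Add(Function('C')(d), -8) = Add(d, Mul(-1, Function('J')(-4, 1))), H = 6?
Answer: 171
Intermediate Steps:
Function('J')(o, r) = Mul(-3, o) (Function('J')(o, r) = Mul(3, Mul(o, Add(-2, 1))) = Mul(3, Mul(o, -1)) = Mul(3, Mul(-1, o)) = Mul(-3, o))
Function('C')(d) = Add(-4, d) (Function('C')(d) = Add(8, Add(d, Mul(-1, Mul(-3, -4)))) = Add(8, Add(d, Mul(-1, 12))) = Add(8, Add(d, -12)) = Add(8, Add(-12, d)) = Add(-4, d))
Mul(Add(Mul(3, Add(H, 1)), 150), Function('C')(5)) = Mul(Add(Mul(3, Add(6, 1)), 150), Add(-4, 5)) = Mul(Add(Mul(3, 7), 150), 1) = Mul(Add(21, 150), 1) = Mul(171, 1) = 171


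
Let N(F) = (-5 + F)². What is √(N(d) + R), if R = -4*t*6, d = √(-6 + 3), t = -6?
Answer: √(166 - 10*I*√3) ≈ 12.902 - 0.67126*I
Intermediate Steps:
d = I*√3 (d = √(-3) = I*√3 ≈ 1.732*I)
R = 144 (R = -4*(-6)*6 = 24*6 = 144)
√(N(d) + R) = √((-5 + I*√3)² + 144) = √(144 + (-5 + I*√3)²)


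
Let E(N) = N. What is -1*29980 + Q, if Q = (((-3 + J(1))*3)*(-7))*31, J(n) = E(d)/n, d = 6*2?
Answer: -35839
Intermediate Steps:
d = 12
J(n) = 12/n
Q = -5859 (Q = (((-3 + 12/1)*3)*(-7))*31 = (((-3 + 12*1)*3)*(-7))*31 = (((-3 + 12)*3)*(-7))*31 = ((9*3)*(-7))*31 = (27*(-7))*31 = -189*31 = -5859)
-1*29980 + Q = -1*29980 - 5859 = -29980 - 5859 = -35839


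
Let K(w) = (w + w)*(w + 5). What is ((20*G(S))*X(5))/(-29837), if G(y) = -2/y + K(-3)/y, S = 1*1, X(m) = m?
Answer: 1400/29837 ≈ 0.046922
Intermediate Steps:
K(w) = 2*w*(5 + w) (K(w) = (2*w)*(5 + w) = 2*w*(5 + w))
S = 1
G(y) = -14/y (G(y) = -2/y + (2*(-3)*(5 - 3))/y = -2/y + (2*(-3)*2)/y = -2/y - 12/y = -14/y)
((20*G(S))*X(5))/(-29837) = ((20*(-14/1))*5)/(-29837) = ((20*(-14*1))*5)*(-1/29837) = ((20*(-14))*5)*(-1/29837) = -280*5*(-1/29837) = -1400*(-1/29837) = 1400/29837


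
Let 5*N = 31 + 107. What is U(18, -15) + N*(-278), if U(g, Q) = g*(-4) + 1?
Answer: -38719/5 ≈ -7743.8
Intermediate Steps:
U(g, Q) = 1 - 4*g (U(g, Q) = -4*g + 1 = 1 - 4*g)
N = 138/5 (N = (31 + 107)/5 = (⅕)*138 = 138/5 ≈ 27.600)
U(18, -15) + N*(-278) = (1 - 4*18) + (138/5)*(-278) = (1 - 72) - 38364/5 = -71 - 38364/5 = -38719/5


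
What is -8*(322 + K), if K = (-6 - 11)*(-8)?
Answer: -3664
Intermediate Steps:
K = 136 (K = -17*(-8) = 136)
-8*(322 + K) = -8*(322 + 136) = -8*458 = -3664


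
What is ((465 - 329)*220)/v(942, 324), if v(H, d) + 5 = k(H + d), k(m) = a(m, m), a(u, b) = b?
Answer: 29920/1261 ≈ 23.727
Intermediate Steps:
k(m) = m
v(H, d) = -5 + H + d (v(H, d) = -5 + (H + d) = -5 + H + d)
((465 - 329)*220)/v(942, 324) = ((465 - 329)*220)/(-5 + 942 + 324) = (136*220)/1261 = 29920*(1/1261) = 29920/1261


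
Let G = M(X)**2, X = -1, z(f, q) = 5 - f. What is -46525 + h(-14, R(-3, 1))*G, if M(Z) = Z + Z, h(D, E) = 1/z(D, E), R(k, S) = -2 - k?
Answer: -883971/19 ≈ -46525.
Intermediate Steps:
h(D, E) = 1/(5 - D)
M(Z) = 2*Z
G = 4 (G = (2*(-1))**2 = (-2)**2 = 4)
-46525 + h(-14, R(-3, 1))*G = -46525 - 1/(-5 - 14)*4 = -46525 - 1/(-19)*4 = -46525 - 1*(-1/19)*4 = -46525 + (1/19)*4 = -46525 + 4/19 = -883971/19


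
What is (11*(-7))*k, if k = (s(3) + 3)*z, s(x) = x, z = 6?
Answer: -2772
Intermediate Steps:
k = 36 (k = (3 + 3)*6 = 6*6 = 36)
(11*(-7))*k = (11*(-7))*36 = -77*36 = -2772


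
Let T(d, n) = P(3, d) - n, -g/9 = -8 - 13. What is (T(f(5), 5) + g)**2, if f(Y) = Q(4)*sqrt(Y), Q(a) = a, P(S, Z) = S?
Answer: 34969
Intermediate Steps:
g = 189 (g = -9*(-8 - 13) = -9*(-21) = 189)
f(Y) = 4*sqrt(Y)
T(d, n) = 3 - n
(T(f(5), 5) + g)**2 = ((3 - 1*5) + 189)**2 = ((3 - 5) + 189)**2 = (-2 + 189)**2 = 187**2 = 34969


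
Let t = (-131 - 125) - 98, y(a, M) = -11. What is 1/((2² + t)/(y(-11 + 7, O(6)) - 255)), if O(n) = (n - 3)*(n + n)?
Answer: 19/25 ≈ 0.76000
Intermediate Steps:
O(n) = 2*n*(-3 + n) (O(n) = (-3 + n)*(2*n) = 2*n*(-3 + n))
t = -354 (t = -256 - 98 = -354)
1/((2² + t)/(y(-11 + 7, O(6)) - 255)) = 1/((2² - 354)/(-11 - 255)) = 1/((4 - 354)/(-266)) = 1/(-350*(-1/266)) = 1/(25/19) = 19/25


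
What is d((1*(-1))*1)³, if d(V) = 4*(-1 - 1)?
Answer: -512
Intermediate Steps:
d(V) = -8 (d(V) = 4*(-2) = -8)
d((1*(-1))*1)³ = (-8)³ = -512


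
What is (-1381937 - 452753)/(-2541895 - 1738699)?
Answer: 917345/2140297 ≈ 0.42861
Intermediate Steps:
(-1381937 - 452753)/(-2541895 - 1738699) = -1834690/(-4280594) = -1834690*(-1/4280594) = 917345/2140297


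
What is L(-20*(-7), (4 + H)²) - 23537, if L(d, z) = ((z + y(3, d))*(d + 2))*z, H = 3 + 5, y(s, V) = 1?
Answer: 2941423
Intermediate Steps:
H = 8
L(d, z) = z*(1 + z)*(2 + d) (L(d, z) = ((z + 1)*(d + 2))*z = ((1 + z)*(2 + d))*z = z*(1 + z)*(2 + d))
L(-20*(-7), (4 + H)²) - 23537 = (4 + 8)²*(2 - 20*(-7) + 2*(4 + 8)² + (-20*(-7))*(4 + 8)²) - 23537 = 12²*(2 + 140 + 2*12² + 140*12²) - 23537 = 144*(2 + 140 + 2*144 + 140*144) - 23537 = 144*(2 + 140 + 288 + 20160) - 23537 = 144*20590 - 23537 = 2964960 - 23537 = 2941423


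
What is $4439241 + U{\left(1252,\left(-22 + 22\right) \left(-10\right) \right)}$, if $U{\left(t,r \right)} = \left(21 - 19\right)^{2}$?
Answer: $4439245$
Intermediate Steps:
$U{\left(t,r \right)} = 4$ ($U{\left(t,r \right)} = 2^{2} = 4$)
$4439241 + U{\left(1252,\left(-22 + 22\right) \left(-10\right) \right)} = 4439241 + 4 = 4439245$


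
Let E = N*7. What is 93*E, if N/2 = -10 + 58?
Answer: 62496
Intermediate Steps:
N = 96 (N = 2*(-10 + 58) = 2*48 = 96)
E = 672 (E = 96*7 = 672)
93*E = 93*672 = 62496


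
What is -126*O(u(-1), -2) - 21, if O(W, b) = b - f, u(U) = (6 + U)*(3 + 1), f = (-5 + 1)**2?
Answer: 2247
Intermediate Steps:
f = 16 (f = (-4)**2 = 16)
u(U) = 24 + 4*U (u(U) = (6 + U)*4 = 24 + 4*U)
O(W, b) = -16 + b (O(W, b) = b - 1*16 = b - 16 = -16 + b)
-126*O(u(-1), -2) - 21 = -126*(-16 - 2) - 21 = -126*(-18) - 21 = 2268 - 21 = 2247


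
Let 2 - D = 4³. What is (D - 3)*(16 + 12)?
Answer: -1820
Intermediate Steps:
D = -62 (D = 2 - 1*4³ = 2 - 1*64 = 2 - 64 = -62)
(D - 3)*(16 + 12) = (-62 - 3)*(16 + 12) = -65*28 = -1820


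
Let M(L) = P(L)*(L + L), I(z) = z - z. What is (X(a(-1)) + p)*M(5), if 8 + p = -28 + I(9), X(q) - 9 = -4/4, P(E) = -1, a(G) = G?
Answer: 280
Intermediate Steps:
I(z) = 0
M(L) = -2*L (M(L) = -(L + L) = -2*L)
X(q) = 8 (X(q) = 9 - 4/4 = 9 - 4*¼ = 9 - 1 = 8)
p = -36 (p = -8 + (-28 + 0) = -8 - 28 = -36)
(X(a(-1)) + p)*M(5) = (8 - 36)*(-2*5) = -28*(-10) = 280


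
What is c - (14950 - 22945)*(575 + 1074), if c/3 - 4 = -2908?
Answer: 13175043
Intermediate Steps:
c = -8712 (c = 12 + 3*(-2908) = 12 - 8724 = -8712)
c - (14950 - 22945)*(575 + 1074) = -8712 - (14950 - 22945)*(575 + 1074) = -8712 - (-7995)*1649 = -8712 - 1*(-13183755) = -8712 + 13183755 = 13175043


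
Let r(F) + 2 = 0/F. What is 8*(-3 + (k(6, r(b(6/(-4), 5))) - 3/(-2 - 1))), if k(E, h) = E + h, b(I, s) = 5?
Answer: 16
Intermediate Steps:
r(F) = -2 (r(F) = -2 + 0/F = -2 + 0 = -2)
8*(-3 + (k(6, r(b(6/(-4), 5))) - 3/(-2 - 1))) = 8*(-3 + ((6 - 2) - 3/(-2 - 1))) = 8*(-3 + (4 - 3/(-3))) = 8*(-3 + (4 - 3*(-1/3))) = 8*(-3 + (4 + 1)) = 8*(-3 + 5) = 8*2 = 16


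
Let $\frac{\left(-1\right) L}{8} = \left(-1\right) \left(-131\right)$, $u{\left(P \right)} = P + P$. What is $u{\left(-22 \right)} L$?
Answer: $46112$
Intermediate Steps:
$u{\left(P \right)} = 2 P$
$L = -1048$ ($L = - 8 \left(\left(-1\right) \left(-131\right)\right) = \left(-8\right) 131 = -1048$)
$u{\left(-22 \right)} L = 2 \left(-22\right) \left(-1048\right) = \left(-44\right) \left(-1048\right) = 46112$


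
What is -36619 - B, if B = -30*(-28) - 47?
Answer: -37412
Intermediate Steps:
B = 793 (B = 840 - 47 = 793)
-36619 - B = -36619 - 1*793 = -36619 - 793 = -37412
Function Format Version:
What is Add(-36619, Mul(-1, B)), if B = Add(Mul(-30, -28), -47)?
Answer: -37412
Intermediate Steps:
B = 793 (B = Add(840, -47) = 793)
Add(-36619, Mul(-1, B)) = Add(-36619, Mul(-1, 793)) = Add(-36619, -793) = -37412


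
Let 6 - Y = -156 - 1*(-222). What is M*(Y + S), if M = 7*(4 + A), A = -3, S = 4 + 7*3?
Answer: -245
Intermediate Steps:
Y = -60 (Y = 6 - (-156 - 1*(-222)) = 6 - (-156 + 222) = 6 - 1*66 = 6 - 66 = -60)
S = 25 (S = 4 + 21 = 25)
M = 7 (M = 7*(4 - 3) = 7*1 = 7)
M*(Y + S) = 7*(-60 + 25) = 7*(-35) = -245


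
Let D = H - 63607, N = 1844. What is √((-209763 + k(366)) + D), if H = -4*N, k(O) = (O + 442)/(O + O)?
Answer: 2*I*√2350466457/183 ≈ 529.85*I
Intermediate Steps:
k(O) = (442 + O)/(2*O) (k(O) = (442 + O)/((2*O)) = (442 + O)*(1/(2*O)) = (442 + O)/(2*O))
H = -7376 (H = -4*1844 = -7376)
D = -70983 (D = -7376 - 63607 = -70983)
√((-209763 + k(366)) + D) = √((-209763 + (½)*(442 + 366)/366) - 70983) = √((-209763 + (½)*(1/366)*808) - 70983) = √((-209763 + 202/183) - 70983) = √(-38386427/183 - 70983) = √(-51376316/183) = 2*I*√2350466457/183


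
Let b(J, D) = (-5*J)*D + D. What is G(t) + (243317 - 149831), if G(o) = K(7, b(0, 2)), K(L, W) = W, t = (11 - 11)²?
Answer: 93488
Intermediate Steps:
b(J, D) = D - 5*D*J (b(J, D) = -5*D*J + D = D - 5*D*J)
t = 0 (t = 0² = 0)
G(o) = 2 (G(o) = 2*(1 - 5*0) = 2*(1 + 0) = 2*1 = 2)
G(t) + (243317 - 149831) = 2 + (243317 - 149831) = 2 + 93486 = 93488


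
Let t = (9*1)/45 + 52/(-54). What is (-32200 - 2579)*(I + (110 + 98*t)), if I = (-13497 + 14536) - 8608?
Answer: 11790764987/45 ≈ 2.6202e+8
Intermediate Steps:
t = -103/135 (t = 9*(1/45) + 52*(-1/54) = 1/5 - 26/27 = -103/135 ≈ -0.76296)
I = -7569 (I = 1039 - 8608 = -7569)
(-32200 - 2579)*(I + (110 + 98*t)) = (-32200 - 2579)*(-7569 + (110 + 98*(-103/135))) = -34779*(-7569 + (110 - 10094/135)) = -34779*(-7569 + 4756/135) = -34779*(-1017059/135) = 11790764987/45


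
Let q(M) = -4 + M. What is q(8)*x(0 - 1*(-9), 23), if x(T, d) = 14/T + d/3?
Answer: 332/9 ≈ 36.889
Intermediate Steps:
x(T, d) = 14/T + d/3 (x(T, d) = 14/T + d*(1/3) = 14/T + d/3)
q(8)*x(0 - 1*(-9), 23) = (-4 + 8)*(14/(0 - 1*(-9)) + (1/3)*23) = 4*(14/(0 + 9) + 23/3) = 4*(14/9 + 23/3) = 4*(83/9) = 332/9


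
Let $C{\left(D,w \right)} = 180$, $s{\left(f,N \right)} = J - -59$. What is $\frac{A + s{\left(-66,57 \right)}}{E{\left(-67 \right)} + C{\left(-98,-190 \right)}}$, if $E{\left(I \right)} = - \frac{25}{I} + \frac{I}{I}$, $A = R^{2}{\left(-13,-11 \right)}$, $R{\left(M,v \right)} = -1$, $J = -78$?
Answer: $- \frac{603}{6076} \approx -0.099243$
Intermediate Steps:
$s{\left(f,N \right)} = -19$ ($s{\left(f,N \right)} = -78 - -59 = -78 + 59 = -19$)
$A = 1$ ($A = \left(-1\right)^{2} = 1$)
$E{\left(I \right)} = 1 - \frac{25}{I}$ ($E{\left(I \right)} = - \frac{25}{I} + 1 = 1 - \frac{25}{I}$)
$\frac{A + s{\left(-66,57 \right)}}{E{\left(-67 \right)} + C{\left(-98,-190 \right)}} = \frac{1 - 19}{\frac{-25 - 67}{-67} + 180} = - \frac{18}{\left(- \frac{1}{67}\right) \left(-92\right) + 180} = - \frac{18}{\frac{92}{67} + 180} = - \frac{18}{\frac{12152}{67}} = \left(-18\right) \frac{67}{12152} = - \frac{603}{6076}$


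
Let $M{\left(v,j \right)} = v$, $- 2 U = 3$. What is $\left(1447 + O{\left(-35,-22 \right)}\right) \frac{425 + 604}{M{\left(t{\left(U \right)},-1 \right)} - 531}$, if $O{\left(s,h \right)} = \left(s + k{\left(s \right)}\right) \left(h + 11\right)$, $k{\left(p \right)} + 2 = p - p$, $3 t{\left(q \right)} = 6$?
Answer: $- \frac{1907766}{529} \approx -3606.4$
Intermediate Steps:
$U = - \frac{3}{2}$ ($U = \left(- \frac{1}{2}\right) 3 = - \frac{3}{2} \approx -1.5$)
$t{\left(q \right)} = 2$ ($t{\left(q \right)} = \frac{1}{3} \cdot 6 = 2$)
$k{\left(p \right)} = -2$ ($k{\left(p \right)} = -2 + \left(p - p\right) = -2 + 0 = -2$)
$O{\left(s,h \right)} = \left(-2 + s\right) \left(11 + h\right)$ ($O{\left(s,h \right)} = \left(s - 2\right) \left(h + 11\right) = \left(-2 + s\right) \left(11 + h\right)$)
$\left(1447 + O{\left(-35,-22 \right)}\right) \frac{425 + 604}{M{\left(t{\left(U \right)},-1 \right)} - 531} = \left(1447 - -407\right) \frac{425 + 604}{2 - 531} = \left(1447 + \left(-22 + 44 - 385 + 770\right)\right) \frac{1029}{-529} = \left(1447 + 407\right) 1029 \left(- \frac{1}{529}\right) = 1854 \left(- \frac{1029}{529}\right) = - \frac{1907766}{529}$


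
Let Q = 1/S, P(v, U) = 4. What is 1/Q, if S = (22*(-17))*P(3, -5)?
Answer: -1496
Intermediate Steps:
S = -1496 (S = (22*(-17))*4 = -374*4 = -1496)
Q = -1/1496 (Q = 1/(-1496) = -1/1496 ≈ -0.00066845)
1/Q = 1/(-1/1496) = -1496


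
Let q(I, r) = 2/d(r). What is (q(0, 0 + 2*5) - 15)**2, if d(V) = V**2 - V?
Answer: 454276/2025 ≈ 224.33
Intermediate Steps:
q(I, r) = 2/(r*(-1 + r)) (q(I, r) = 2/((r*(-1 + r))) = 2*(1/(r*(-1 + r))) = 2/(r*(-1 + r)))
(q(0, 0 + 2*5) - 15)**2 = (2/((0 + 2*5)*(-1 + (0 + 2*5))) - 15)**2 = (2/((0 + 10)*(-1 + (0 + 10))) - 15)**2 = (2/(10*(-1 + 10)) - 15)**2 = (2*(1/10)/9 - 15)**2 = (2*(1/10)*(1/9) - 15)**2 = (1/45 - 15)**2 = (-674/45)**2 = 454276/2025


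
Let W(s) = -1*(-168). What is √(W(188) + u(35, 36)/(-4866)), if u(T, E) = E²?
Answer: 4*√6895122/811 ≈ 12.951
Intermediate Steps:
W(s) = 168
√(W(188) + u(35, 36)/(-4866)) = √(168 + 36²/(-4866)) = √(168 + 1296*(-1/4866)) = √(168 - 216/811) = √(136032/811) = 4*√6895122/811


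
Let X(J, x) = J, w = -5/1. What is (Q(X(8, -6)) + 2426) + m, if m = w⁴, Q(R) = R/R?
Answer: 3052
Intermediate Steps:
w = -5 (w = -5*1 = -5)
Q(R) = 1
m = 625 (m = (-5)⁴ = 625)
(Q(X(8, -6)) + 2426) + m = (1 + 2426) + 625 = 2427 + 625 = 3052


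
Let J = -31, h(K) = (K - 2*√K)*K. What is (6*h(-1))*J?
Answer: -186 - 372*I ≈ -186.0 - 372.0*I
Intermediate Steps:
h(K) = K*(K - 2*√K)
(6*h(-1))*J = (6*((-1)² - (-2)*I))*(-31) = (6*(1 - (-2)*I))*(-31) = (6*(1 + 2*I))*(-31) = (6 + 12*I)*(-31) = -186 - 372*I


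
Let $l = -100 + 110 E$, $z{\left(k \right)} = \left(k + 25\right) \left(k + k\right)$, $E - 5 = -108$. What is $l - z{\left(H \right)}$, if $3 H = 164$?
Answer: $- \frac{181262}{9} \approx -20140.0$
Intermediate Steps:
$H = \frac{164}{3}$ ($H = \frac{1}{3} \cdot 164 = \frac{164}{3} \approx 54.667$)
$E = -103$ ($E = 5 - 108 = -103$)
$z{\left(k \right)} = 2 k \left(25 + k\right)$ ($z{\left(k \right)} = \left(25 + k\right) 2 k = 2 k \left(25 + k\right)$)
$l = -11430$ ($l = -100 + 110 \left(-103\right) = -100 - 11330 = -11430$)
$l - z{\left(H \right)} = -11430 - 2 \cdot \frac{164}{3} \left(25 + \frac{164}{3}\right) = -11430 - 2 \cdot \frac{164}{3} \cdot \frac{239}{3} = -11430 - \frac{78392}{9} = - \frac{181262}{9}$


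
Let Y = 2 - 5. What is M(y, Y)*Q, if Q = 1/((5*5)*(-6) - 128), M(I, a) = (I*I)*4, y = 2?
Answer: -8/139 ≈ -0.057554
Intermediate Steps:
Y = -3
M(I, a) = 4*I**2 (M(I, a) = I**2*4 = 4*I**2)
Q = -1/278 (Q = 1/(25*(-6) - 128) = 1/(-150 - 128) = 1/(-278) = -1/278 ≈ -0.0035971)
M(y, Y)*Q = (4*2**2)*(-1/278) = (4*4)*(-1/278) = 16*(-1/278) = -8/139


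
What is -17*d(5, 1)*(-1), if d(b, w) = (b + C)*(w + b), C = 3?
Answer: 816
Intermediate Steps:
d(b, w) = (3 + b)*(b + w) (d(b, w) = (b + 3)*(w + b) = (3 + b)*(b + w))
-17*d(5, 1)*(-1) = -17*(5**2 + 3*5 + 3*1 + 5*1)*(-1) = -17*(25 + 15 + 3 + 5)*(-1) = -17*48*(-1) = -816*(-1) = 816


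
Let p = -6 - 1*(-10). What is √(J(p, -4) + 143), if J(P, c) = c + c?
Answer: 3*√15 ≈ 11.619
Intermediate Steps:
p = 4 (p = -6 + 10 = 4)
J(P, c) = 2*c
√(J(p, -4) + 143) = √(2*(-4) + 143) = √(-8 + 143) = √135 = 3*√15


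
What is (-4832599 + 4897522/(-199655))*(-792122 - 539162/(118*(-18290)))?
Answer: 824747125199897747644413/215449707050 ≈ 3.8280e+12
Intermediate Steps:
(-4832599 + 4897522/(-199655))*(-792122 - 539162/(118*(-18290))) = (-4832599 + 4897522*(-1/199655))*(-792122 - 539162/(-2158220)) = (-4832599 - 4897522/199655)*(-792122 - 539162*(-1/2158220)) = -964857450867*(-792122 + 269581/1079110)/199655 = -964857450867/199655*(-854786501839/1079110) = 824747125199897747644413/215449707050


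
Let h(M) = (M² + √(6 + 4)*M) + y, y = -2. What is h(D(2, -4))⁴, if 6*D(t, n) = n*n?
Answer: 110784016/6561 + 11593472*√10/2187 ≈ 33649.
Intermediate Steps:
D(t, n) = n²/6 (D(t, n) = (n*n)/6 = n²/6)
h(M) = -2 + M² + M*√10 (h(M) = (M² + √(6 + 4)*M) - 2 = (M² + √10*M) - 2 = (M² + M*√10) - 2 = -2 + M² + M*√10)
h(D(2, -4))⁴ = (-2 + ((⅙)*(-4)²)² + ((⅙)*(-4)²)*√10)⁴ = (-2 + ((⅙)*16)² + ((⅙)*16)*√10)⁴ = (-2 + (8/3)² + 8*√10/3)⁴ = (-2 + 64/9 + 8*√10/3)⁴ = (46/9 + 8*√10/3)⁴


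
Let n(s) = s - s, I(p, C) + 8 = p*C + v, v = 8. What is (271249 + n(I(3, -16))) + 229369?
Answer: 500618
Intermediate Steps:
I(p, C) = C*p (I(p, C) = -8 + (p*C + 8) = -8 + (C*p + 8) = -8 + (8 + C*p) = C*p)
n(s) = 0
(271249 + n(I(3, -16))) + 229369 = (271249 + 0) + 229369 = 271249 + 229369 = 500618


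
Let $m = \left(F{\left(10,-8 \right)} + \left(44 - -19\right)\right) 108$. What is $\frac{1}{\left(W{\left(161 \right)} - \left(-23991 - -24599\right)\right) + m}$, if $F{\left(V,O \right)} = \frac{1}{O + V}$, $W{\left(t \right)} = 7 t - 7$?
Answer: $\frac{1}{7370} \approx 0.00013569$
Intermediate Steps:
$W{\left(t \right)} = -7 + 7 t$
$m = 6858$ ($m = \left(\frac{1}{-8 + 10} + \left(44 - -19\right)\right) 108 = \left(\frac{1}{2} + \left(44 + 19\right)\right) 108 = \left(\frac{1}{2} + 63\right) 108 = \frac{127}{2} \cdot 108 = 6858$)
$\frac{1}{\left(W{\left(161 \right)} - \left(-23991 - -24599\right)\right) + m} = \frac{1}{\left(\left(-7 + 7 \cdot 161\right) - \left(-23991 - -24599\right)\right) + 6858} = \frac{1}{\left(\left(-7 + 1127\right) - \left(-23991 + 24599\right)\right) + 6858} = \frac{1}{\left(1120 - 608\right) + 6858} = \frac{1}{512 + 6858} = \frac{1}{7370}$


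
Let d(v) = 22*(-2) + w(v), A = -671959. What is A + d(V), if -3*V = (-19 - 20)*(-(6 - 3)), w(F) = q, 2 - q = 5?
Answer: -672006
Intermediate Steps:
q = -3 (q = 2 - 1*5 = 2 - 5 = -3)
w(F) = -3
V = -39 (V = -(-19 - 20)*(-(6 - 3))/3 = -(-13)*(-1*3) = -(-13)*(-3) = -⅓*117 = -39)
d(v) = -47 (d(v) = 22*(-2) - 3 = -44 - 3 = -47)
A + d(V) = -671959 - 47 = -672006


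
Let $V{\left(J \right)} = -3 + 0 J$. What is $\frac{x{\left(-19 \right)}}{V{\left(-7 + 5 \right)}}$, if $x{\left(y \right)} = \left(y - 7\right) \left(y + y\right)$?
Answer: $- \frac{988}{3} \approx -329.33$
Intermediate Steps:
$x{\left(y \right)} = 2 y \left(-7 + y\right)$ ($x{\left(y \right)} = \left(y + \left(-9 + 2\right)\right) 2 y = \left(y - 7\right) 2 y = \left(-7 + y\right) 2 y = 2 y \left(-7 + y\right)$)
$V{\left(J \right)} = -3$ ($V{\left(J \right)} = -3 + 0 = -3$)
$\frac{x{\left(-19 \right)}}{V{\left(-7 + 5 \right)}} = \frac{2 \left(-19\right) \left(-7 - 19\right)}{-3} = 2 \left(-19\right) \left(-26\right) \left(- \frac{1}{3}\right) = 988 \left(- \frac{1}{3}\right) = - \frac{988}{3}$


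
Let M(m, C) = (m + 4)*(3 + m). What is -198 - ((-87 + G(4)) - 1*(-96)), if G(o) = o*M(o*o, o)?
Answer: -1727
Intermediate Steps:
M(m, C) = (3 + m)*(4 + m) (M(m, C) = (4 + m)*(3 + m) = (3 + m)*(4 + m))
G(o) = o*(12 + o⁴ + 7*o²) (G(o) = o*(12 + (o*o)² + 7*(o*o)) = o*(12 + (o²)² + 7*o²) = o*(12 + o⁴ + 7*o²))
-198 - ((-87 + G(4)) - 1*(-96)) = -198 - ((-87 + 4*(12 + 4⁴ + 7*4²)) - 1*(-96)) = -198 - ((-87 + 4*(12 + 256 + 7*16)) + 96) = -198 - ((-87 + 4*(12 + 256 + 112)) + 96) = -198 - ((-87 + 4*380) + 96) = -198 - ((-87 + 1520) + 96) = -198 - (1433 + 96) = -198 - 1*1529 = -198 - 1529 = -1727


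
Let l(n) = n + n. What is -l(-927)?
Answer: 1854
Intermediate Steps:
l(n) = 2*n
-l(-927) = -2*(-927) = -1*(-1854) = 1854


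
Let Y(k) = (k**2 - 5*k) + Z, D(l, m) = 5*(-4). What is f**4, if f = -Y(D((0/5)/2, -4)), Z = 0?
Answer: 62500000000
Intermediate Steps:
D(l, m) = -20
Y(k) = k**2 - 5*k (Y(k) = (k**2 - 5*k) + 0 = k**2 - 5*k)
f = -500 (f = -(-20)*(-5 - 20) = -(-20)*(-25) = -1*500 = -500)
f**4 = (-500)**4 = 62500000000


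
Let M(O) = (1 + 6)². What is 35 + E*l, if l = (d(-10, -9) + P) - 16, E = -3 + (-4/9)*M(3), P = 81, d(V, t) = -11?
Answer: -1303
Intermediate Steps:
M(O) = 49 (M(O) = 7² = 49)
E = -223/9 (E = -3 - 4/9*49 = -3 - 196/9 = -223/9 ≈ -24.778)
l = 54 (l = (-11 + 81) - 16 = 70 - 16 = 54)
35 + E*l = 35 - 223/9*54 = 35 - 1338 = -1303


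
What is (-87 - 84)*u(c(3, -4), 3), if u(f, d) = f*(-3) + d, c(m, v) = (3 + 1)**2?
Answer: 7695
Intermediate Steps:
c(m, v) = 16 (c(m, v) = 4**2 = 16)
u(f, d) = d - 3*f (u(f, d) = -3*f + d = d - 3*f)
(-87 - 84)*u(c(3, -4), 3) = (-87 - 84)*(3 - 3*16) = -171*(3 - 48) = -171*(-45) = 7695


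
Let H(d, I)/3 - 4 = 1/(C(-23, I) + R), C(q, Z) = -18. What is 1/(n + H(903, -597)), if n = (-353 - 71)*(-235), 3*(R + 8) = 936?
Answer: 286/28500475 ≈ 1.0035e-5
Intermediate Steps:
R = 304 (R = -8 + (⅓)*936 = -8 + 312 = 304)
H(d, I) = 3435/286 (H(d, I) = 12 + 3/(-18 + 304) = 12 + 3/286 = 3435/286)
n = 99640 (n = -424*(-235) = 99640)
1/(n + H(903, -597)) = 1/(99640 + 3435/286) = 1/(28500475/286) = 286/28500475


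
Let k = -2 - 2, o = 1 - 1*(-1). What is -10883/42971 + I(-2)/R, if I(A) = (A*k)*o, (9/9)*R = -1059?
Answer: -12212633/45506289 ≈ -0.26837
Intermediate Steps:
o = 2 (o = 1 + 1 = 2)
R = -1059
k = -4
I(A) = -8*A (I(A) = (A*(-4))*2 = -4*A*2 = -8*A)
-10883/42971 + I(-2)/R = -10883/42971 - 8*(-2)/(-1059) = -10883*1/42971 + 16*(-1/1059) = -10883/42971 - 16/1059 = -12212633/45506289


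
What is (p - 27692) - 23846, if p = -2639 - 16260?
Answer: -70437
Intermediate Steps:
p = -18899
(p - 27692) - 23846 = (-18899 - 27692) - 23846 = -46591 - 23846 = -70437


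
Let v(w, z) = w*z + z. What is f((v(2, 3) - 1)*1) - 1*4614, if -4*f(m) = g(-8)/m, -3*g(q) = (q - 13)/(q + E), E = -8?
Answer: -2362361/512 ≈ -4614.0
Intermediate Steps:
g(q) = -(-13 + q)/(3*(-8 + q)) (g(q) = -(q - 13)/(3*(q - 8)) = -(-13 + q)/(3*(-8 + q)))
v(w, z) = z + w*z
f(m) = 7/(64*m) (f(m) = -(13 - 1*(-8))/(3*(-8 - 8))/(4*m) = -(1/3)*(13 + 8)/(-16)/(4*m) = -(1/3)*(-1/16)*21/(4*m) = -(-7)/(64*m) = 7/(64*m))
f((v(2, 3) - 1)*1) - 1*4614 = 7/(64*(((3*(1 + 2) - 1)*1))) - 1*4614 = 7/(64*(((3*3 - 1)*1))) - 4614 = 7/(64*(((9 - 1)*1))) - 4614 = 7/(64*((8*1))) - 4614 = (7/64)/8 - 4614 = (7/64)*(1/8) - 4614 = 7/512 - 4614 = -2362361/512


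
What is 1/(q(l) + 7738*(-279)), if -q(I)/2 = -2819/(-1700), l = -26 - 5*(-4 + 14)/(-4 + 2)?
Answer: -850/1835069519 ≈ -4.6320e-7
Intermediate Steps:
l = -1 (l = -26 - 50/(-2) = -26 - 50*(-1)/2 = -26 - 5*(-5) = -26 + 25 = -1)
q(I) = -2819/850 (q(I) = -(-5638)/(-1700) = -(-5638)*(-1)/1700 = -2*2819/1700 = -2819/850)
1/(q(l) + 7738*(-279)) = 1/(-2819/850 + 7738*(-279)) = 1/(-2819/850 - 2158902) = 1/(-1835069519/850) = -850/1835069519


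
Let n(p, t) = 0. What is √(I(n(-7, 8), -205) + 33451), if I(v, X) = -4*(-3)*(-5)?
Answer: √33391 ≈ 182.73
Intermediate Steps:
I(v, X) = -60 (I(v, X) = 12*(-5) = -60)
√(I(n(-7, 8), -205) + 33451) = √(-60 + 33451) = √33391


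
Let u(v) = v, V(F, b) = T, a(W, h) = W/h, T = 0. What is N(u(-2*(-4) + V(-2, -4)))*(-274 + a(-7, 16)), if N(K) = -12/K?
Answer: 13173/32 ≈ 411.66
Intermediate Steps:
V(F, b) = 0
N(u(-2*(-4) + V(-2, -4)))*(-274 + a(-7, 16)) = (-12/(-2*(-4) + 0))*(-274 - 7/16) = (-12/(8 + 0))*(-274 - 7*1/16) = (-12/8)*(-274 - 7/16) = -12*1/8*(-4391/16) = -3/2*(-4391/16) = 13173/32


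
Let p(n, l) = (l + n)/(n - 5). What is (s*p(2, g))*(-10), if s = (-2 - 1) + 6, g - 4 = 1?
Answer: 70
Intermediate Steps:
g = 5 (g = 4 + 1 = 5)
p(n, l) = (l + n)/(-5 + n)
s = 3 (s = -3 + 6 = 3)
(s*p(2, g))*(-10) = (3*((5 + 2)/(-5 + 2)))*(-10) = (3*(7/(-3)))*(-10) = (3*(-⅓*7))*(-10) = (3*(-7/3))*(-10) = -7*(-10) = 70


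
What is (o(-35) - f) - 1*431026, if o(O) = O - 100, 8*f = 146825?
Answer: -3596113/8 ≈ -4.4951e+5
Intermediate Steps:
f = 146825/8 (f = (1/8)*146825 = 146825/8 ≈ 18353.)
o(O) = -100 + O
(o(-35) - f) - 1*431026 = ((-100 - 35) - 1*146825/8) - 1*431026 = (-135 - 146825/8) - 431026 = -147905/8 - 431026 = -3596113/8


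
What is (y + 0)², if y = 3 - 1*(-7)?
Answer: 100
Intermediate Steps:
y = 10 (y = 3 + 7 = 10)
(y + 0)² = (10 + 0)² = 10² = 100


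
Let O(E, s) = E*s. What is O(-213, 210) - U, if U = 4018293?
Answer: -4063023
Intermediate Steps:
O(-213, 210) - U = -213*210 - 1*4018293 = -44730 - 4018293 = -4063023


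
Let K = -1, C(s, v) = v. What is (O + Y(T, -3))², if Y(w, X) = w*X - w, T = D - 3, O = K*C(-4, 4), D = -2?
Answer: 256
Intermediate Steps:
O = -4 (O = -1*4 = -4)
T = -5 (T = -2 - 3 = -5)
Y(w, X) = -w + X*w (Y(w, X) = X*w - w = -w + X*w)
(O + Y(T, -3))² = (-4 - 5*(-1 - 3))² = (-4 - 5*(-4))² = (-4 + 20)² = 16² = 256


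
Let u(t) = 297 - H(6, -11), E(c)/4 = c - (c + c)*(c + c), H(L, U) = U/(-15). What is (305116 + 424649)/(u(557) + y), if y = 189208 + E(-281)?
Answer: -10946475/16124936 ≈ -0.67885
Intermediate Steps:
H(L, U) = -U/15 (H(L, U) = U*(-1/15) = -U/15)
E(c) = -16*c**2 + 4*c (E(c) = 4*(c - (c + c)*(c + c)) = 4*(c - 2*c*2*c) = 4*(c - 4*c**2) = -16*c**2 + 4*c)
y = -1075292 (y = 189208 + 4*(-281)*(1 - 4*(-281)) = 189208 + 4*(-281)*(1 + 1124) = 189208 + 4*(-281)*1125 = 189208 - 1264500 = -1075292)
u(t) = 4444/15 (u(t) = 297 - (-1)*(-11)/15 = 297 - 1*11/15 = 297 - 11/15 = 4444/15)
(305116 + 424649)/(u(557) + y) = (305116 + 424649)/(4444/15 - 1075292) = 729765/(-16124936/15) = 729765*(-15/16124936) = -10946475/16124936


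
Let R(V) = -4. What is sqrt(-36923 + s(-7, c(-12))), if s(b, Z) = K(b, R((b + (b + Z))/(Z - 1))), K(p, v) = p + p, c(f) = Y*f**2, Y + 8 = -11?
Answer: I*sqrt(36937) ≈ 192.19*I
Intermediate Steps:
Y = -19 (Y = -8 - 11 = -19)
c(f) = -19*f**2
K(p, v) = 2*p
s(b, Z) = 2*b
sqrt(-36923 + s(-7, c(-12))) = sqrt(-36923 + 2*(-7)) = sqrt(-36923 - 14) = sqrt(-36937) = I*sqrt(36937)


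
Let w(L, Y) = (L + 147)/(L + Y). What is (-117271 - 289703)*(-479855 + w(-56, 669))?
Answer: 119711818841376/613 ≈ 1.9529e+11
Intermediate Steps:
w(L, Y) = (147 + L)/(L + Y)
(-117271 - 289703)*(-479855 + w(-56, 669)) = (-117271 - 289703)*(-479855 + (147 - 56)/(-56 + 669)) = -406974*(-479855 + 91/613) = -406974*(-294151024/613) = 119711818841376/613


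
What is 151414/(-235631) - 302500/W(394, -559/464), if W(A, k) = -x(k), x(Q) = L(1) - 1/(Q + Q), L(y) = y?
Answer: 39844493254026/186384121 ≈ 2.1378e+5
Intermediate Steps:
x(Q) = 1 - 1/(2*Q) (x(Q) = 1 - 1/(Q + Q) = 1 - 1/(2*Q))
W(A, k) = -(-½ + k)/k
151414/(-235631) - 302500/W(394, -559/464) = 151414/(-235631) - 302500*(-559/(464*(½ - (-559)/464))) = 151414*(-1/235631) - 302500*(-559/(464*(½ - (-559)/464))) = -151414/235631 - 302500*(-559/(464*(½ - 1*(-559/464)))) = -151414/235631 - 302500*(-559/(464*(½ + 559/464))) = -151414/235631 - 302500/((-464/559*791/464)) = -151414/235631 - 302500/(-791/559) = -151414/235631 - 302500*(-559/791) = -151414/235631 + 169097500/791 = 39844493254026/186384121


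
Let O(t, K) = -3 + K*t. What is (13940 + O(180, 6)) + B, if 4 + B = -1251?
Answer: 13762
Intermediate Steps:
B = -1255 (B = -4 - 1251 = -1255)
(13940 + O(180, 6)) + B = (13940 + (-3 + 6*180)) - 1255 = (13940 + (-3 + 1080)) - 1255 = (13940 + 1077) - 1255 = 15017 - 1255 = 13762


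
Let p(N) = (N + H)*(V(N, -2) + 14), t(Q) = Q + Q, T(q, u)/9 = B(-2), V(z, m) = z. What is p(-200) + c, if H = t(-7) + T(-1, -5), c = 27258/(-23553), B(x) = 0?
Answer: 312492118/7851 ≈ 39803.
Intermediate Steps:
T(q, u) = 0 (T(q, u) = 9*0 = 0)
t(Q) = 2*Q
c = -9086/7851 (c = 27258*(-1/23553) = -9086/7851 ≈ -1.1573)
H = -14 (H = 2*(-7) + 0 = -14 + 0 = -14)
p(N) = (-14 + N)*(14 + N) (p(N) = (N - 14)*(N + 14) = (-14 + N)*(14 + N))
p(-200) + c = (-196 + (-200)**2) - 9086/7851 = (-196 + 40000) - 9086/7851 = 39804 - 9086/7851 = 312492118/7851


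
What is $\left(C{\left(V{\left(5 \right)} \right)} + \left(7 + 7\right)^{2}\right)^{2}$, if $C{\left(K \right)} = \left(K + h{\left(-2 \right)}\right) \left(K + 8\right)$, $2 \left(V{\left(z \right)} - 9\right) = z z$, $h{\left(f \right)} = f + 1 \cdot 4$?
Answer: $\frac{12652249}{16} \approx 7.9077 \cdot 10^{5}$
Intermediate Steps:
$h{\left(f \right)} = 4 + f$ ($h{\left(f \right)} = f + 4 = 4 + f$)
$V{\left(z \right)} = 9 + \frac{z^{2}}{2}$ ($V{\left(z \right)} = 9 + \frac{z z}{2} = 9 + \frac{z^{2}}{2}$)
$C{\left(K \right)} = \left(2 + K\right) \left(8 + K\right)$ ($C{\left(K \right)} = \left(K + \left(4 - 2\right)\right) \left(K + 8\right) = \left(K + 2\right) \left(8 + K\right) = \left(2 + K\right) \left(8 + K\right)$)
$\left(C{\left(V{\left(5 \right)} \right)} + \left(7 + 7\right)^{2}\right)^{2} = \left(\left(16 + \left(9 + \frac{5^{2}}{2}\right)^{2} + 10 \left(9 + \frac{5^{2}}{2}\right)\right) + \left(7 + 7\right)^{2}\right)^{2} = \left(\left(16 + \left(9 + \frac{1}{2} \cdot 25\right)^{2} + 10 \left(9 + \frac{1}{2} \cdot 25\right)\right) + 14^{2}\right)^{2} = \left(\left(16 + \left(9 + \frac{25}{2}\right)^{2} + 10 \left(9 + \frac{25}{2}\right)\right) + 196\right)^{2} = \left(\left(16 + \left(\frac{43}{2}\right)^{2} + 10 \cdot \frac{43}{2}\right) + 196\right)^{2} = \left(\left(16 + \frac{1849}{4} + 215\right) + 196\right)^{2} = \left(\frac{2773}{4} + 196\right)^{2} = \left(\frac{3557}{4}\right)^{2} = \frac{12652249}{16}$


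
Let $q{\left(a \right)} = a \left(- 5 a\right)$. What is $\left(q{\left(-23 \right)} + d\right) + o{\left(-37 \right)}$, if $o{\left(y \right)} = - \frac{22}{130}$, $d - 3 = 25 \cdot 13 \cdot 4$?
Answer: $- \frac{87241}{65} \approx -1342.2$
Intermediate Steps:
$d = 1303$ ($d = 3 + 25 \cdot 13 \cdot 4 = 3 + 325 \cdot 4 = 3 + 1300 = 1303$)
$o{\left(y \right)} = - \frac{11}{65}$ ($o{\left(y \right)} = \left(-22\right) \frac{1}{130} = - \frac{11}{65}$)
$q{\left(a \right)} = - 5 a^{2}$
$\left(q{\left(-23 \right)} + d\right) + o{\left(-37 \right)} = \left(- 5 \left(-23\right)^{2} + 1303\right) - \frac{11}{65} = \left(\left(-5\right) 529 + 1303\right) - \frac{11}{65} = \left(-2645 + 1303\right) - \frac{11}{65} = -1342 - \frac{11}{65} = - \frac{87241}{65}$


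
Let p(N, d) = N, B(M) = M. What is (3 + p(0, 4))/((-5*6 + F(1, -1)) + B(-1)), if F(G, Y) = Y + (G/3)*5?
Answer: -9/91 ≈ -0.098901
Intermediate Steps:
F(G, Y) = Y + 5*G/3 (F(G, Y) = Y + (G*(⅓))*5 = Y + (G/3)*5 = Y + 5*G/3)
(3 + p(0, 4))/((-5*6 + F(1, -1)) + B(-1)) = (3 + 0)/((-5*6 + (-1 + (5/3)*1)) - 1) = 3/((-30 + (-1 + 5/3)) - 1) = 3/((-30 + ⅔) - 1) = 3/(-88/3 - 1) = 3/(-91/3) = -3/91*3 = -9/91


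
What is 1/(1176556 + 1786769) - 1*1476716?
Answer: -4375989440699/2963325 ≈ -1.4767e+6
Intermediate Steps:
1/(1176556 + 1786769) - 1*1476716 = 1/2963325 - 1476716 = -4375989440699/2963325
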